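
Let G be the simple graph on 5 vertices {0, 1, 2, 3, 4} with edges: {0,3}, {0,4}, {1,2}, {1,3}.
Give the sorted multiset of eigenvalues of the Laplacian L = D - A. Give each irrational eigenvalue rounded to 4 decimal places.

[0, 0.3820, 1.3820, 2.6180, 3.6180]

With the vertex order [0, 1, 2, 3, 4], the degrees are [2, 2, 1, 2, 1], giving D = diag(2, 2, 1, 2, 1) and L = D - A. The multiplicity of 0 as a Laplacian eigenvalue equals the number of connected components. The single zero eigenvalue shows the graph is connected. There is one zero in the spectrum, matching the 1 component.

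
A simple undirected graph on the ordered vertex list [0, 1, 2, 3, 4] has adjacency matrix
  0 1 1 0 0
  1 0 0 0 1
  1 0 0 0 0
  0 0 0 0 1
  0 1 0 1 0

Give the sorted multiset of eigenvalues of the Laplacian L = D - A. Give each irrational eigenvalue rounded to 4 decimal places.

Each diagonal entry of L is the vertex degree and each off-diagonal entry is -1 where an edge is present, 0 otherwise; in the order [0, 1, 2, 3, 4] the diagonal is [2, 2, 1, 1, 2]. Since every row of L sums to 0, the all-ones vector is in the kernel and 0 is an eigenvalue. The single zero eigenvalue shows the graph is connected. The largest eigenvalue, 3.6180, is at most the vertex count 5.

[0, 0.3820, 1.3820, 2.6180, 3.6180]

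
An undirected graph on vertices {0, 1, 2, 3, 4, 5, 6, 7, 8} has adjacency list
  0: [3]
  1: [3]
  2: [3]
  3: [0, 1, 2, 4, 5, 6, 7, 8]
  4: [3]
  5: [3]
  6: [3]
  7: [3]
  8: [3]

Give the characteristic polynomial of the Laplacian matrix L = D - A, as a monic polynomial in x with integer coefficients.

Reading degrees in the order [0, 1, 2, 3, 4, 5, 6, 7, 8] gives [1, 1, 1, 8, 1, 1, 1, 1, 1]; set D = diag(1, 1, 1, 8, 1, 1, 1, 1, 1) and form L = D - A. L has integer entries, so p(x) = det(xI - L) has integer coefficients. Expanding the determinant yields x^9 - 16x^8 + 84x^7 - 224x^6 + 350x^5 - 336x^4 + 196x^3 - 64x^2 + 9x. The constant term is 0 because L is singular (the all-ones vector lies in its kernel). By the matrix-tree theorem the graph has (1/9) * product of the nonzero eigenvalues = 1 spanning tree.

x^9 - 16x^8 + 84x^7 - 224x^6 + 350x^5 - 336x^4 + 196x^3 - 64x^2 + 9x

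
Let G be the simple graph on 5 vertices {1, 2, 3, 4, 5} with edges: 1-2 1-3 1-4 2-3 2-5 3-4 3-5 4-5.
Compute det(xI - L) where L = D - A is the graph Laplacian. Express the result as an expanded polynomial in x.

With the vertex order [1, 2, 3, 4, 5], the degrees are [3, 3, 4, 3, 3], giving D = diag(3, 3, 4, 3, 3) and L = D - A. L has integer entries, so p(x) = det(xI - L) has integer coefficients. Expanding the determinant yields x^5 - 16x^4 + 94x^3 - 240x^2 + 225x. Since p(0) = det(-L) = 0, x divides p(x). There is one zero in the spectrum, matching the 1 component.

x^5 - 16x^4 + 94x^3 - 240x^2 + 225x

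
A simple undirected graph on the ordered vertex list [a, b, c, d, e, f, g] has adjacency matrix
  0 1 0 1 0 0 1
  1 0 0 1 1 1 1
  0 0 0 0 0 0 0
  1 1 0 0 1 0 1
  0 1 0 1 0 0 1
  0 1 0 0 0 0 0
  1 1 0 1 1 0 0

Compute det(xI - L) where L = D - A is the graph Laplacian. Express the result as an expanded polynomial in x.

Each diagonal entry of L is the vertex degree and each off-diagonal entry is -1 where an edge is present, 0 otherwise; in the order [a, b, c, d, e, f, g] the diagonal is [3, 5, 0, 4, 3, 1, 4]. The eigenvalues of L are [0, 0, 1, 3, 5, 5, 6]; the characteristic polynomial is the product of (x - lambda_i), which multiplies out to x^7 - 20x^6 + 152x^5 - 538x^4 + 855x^3 - 450x^2. The constant term is 0 because L is singular (the all-ones vector lies in its kernel). The eigenvalues sum to 20, which equals trace(L) = 2|E|.

x^7 - 20x^6 + 152x^5 - 538x^4 + 855x^3 - 450x^2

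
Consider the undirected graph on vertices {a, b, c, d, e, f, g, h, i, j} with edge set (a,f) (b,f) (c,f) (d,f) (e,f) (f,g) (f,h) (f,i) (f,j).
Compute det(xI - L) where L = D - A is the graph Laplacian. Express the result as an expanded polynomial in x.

x^10 - 18x^9 + 108x^8 - 336x^7 + 630x^6 - 756x^5 + 588x^4 - 288x^3 + 81x^2 - 10x

With the vertex order [a, b, c, d, e, f, g, h, i, j], the degrees are [1, 1, 1, 1, 1, 9, 1, 1, 1, 1], giving D = diag(1, 1, 1, 1, 1, 9, 1, 1, 1, 1) and L = D - A. The eigenvalues of L are [0, 1, 1, 1, 1, 1, 1, 1, 1, 10]; the characteristic polynomial is the product of (x - lambda_i), which multiplies out to x^10 - 18x^9 + 108x^8 - 336x^7 + 630x^6 - 756x^5 + 588x^4 - 288x^3 + 81x^2 - 10x. Since p(0) = det(-L) = 0, x divides p(x). The eigenvalues sum to 18, which equals trace(L) = 2|E|.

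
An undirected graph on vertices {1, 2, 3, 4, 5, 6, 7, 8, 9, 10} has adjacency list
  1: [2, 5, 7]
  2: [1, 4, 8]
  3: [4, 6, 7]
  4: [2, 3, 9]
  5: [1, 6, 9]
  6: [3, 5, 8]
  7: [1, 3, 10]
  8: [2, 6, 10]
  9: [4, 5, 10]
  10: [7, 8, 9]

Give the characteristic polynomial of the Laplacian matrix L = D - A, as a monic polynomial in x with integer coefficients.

x^10 - 30x^9 + 390x^8 - 2880x^7 + 13305x^6 - 39882x^5 + 77640x^4 - 94800x^3 + 66000x^2 - 20000x

Each diagonal entry of L is the vertex degree and each off-diagonal entry is -1 where an edge is present, 0 otherwise; in the order [1, 2, 3, 4, 5, 6, 7, 8, 9, 10] the diagonal is [3, 3, 3, 3, 3, 3, 3, 3, 3, 3]. Computing det(xI - L) by cofactor expansion (or equivalently via sum-over-permutations) gives x^10 - 30x^9 + 390x^8 - 2880x^7 + 13305x^6 - 39882x^5 + 77640x^4 - 94800x^3 + 66000x^2 - 20000x. The coefficient of x^9 equals -trace(L) = -30, matching the sum of degrees. There is one zero in the spectrum, matching the 1 component. The eigenvalues sum to 30, which equals trace(L) = 2|E|.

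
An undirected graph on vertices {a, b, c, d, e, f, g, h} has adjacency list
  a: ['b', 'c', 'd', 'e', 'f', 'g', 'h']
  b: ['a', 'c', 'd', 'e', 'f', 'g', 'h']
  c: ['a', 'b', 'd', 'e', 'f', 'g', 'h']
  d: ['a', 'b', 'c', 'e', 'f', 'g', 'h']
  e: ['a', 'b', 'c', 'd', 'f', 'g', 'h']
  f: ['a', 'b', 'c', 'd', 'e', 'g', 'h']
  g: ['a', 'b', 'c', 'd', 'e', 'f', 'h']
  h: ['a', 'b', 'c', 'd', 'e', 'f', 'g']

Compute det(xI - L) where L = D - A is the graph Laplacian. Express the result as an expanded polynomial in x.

x^8 - 56x^7 + 1344x^6 - 17920x^5 + 143360x^4 - 688128x^3 + 1835008x^2 - 2097152x

With the vertex order [a, b, c, d, e, f, g, h], the degrees are [7, 7, 7, 7, 7, 7, 7, 7], giving D = diag(7, 7, 7, 7, 7, 7, 7, 7) and L = D - A. L has integer entries, so p(x) = det(xI - L) has integer coefficients. Expanding the determinant yields x^8 - 56x^7 + 1344x^6 - 17920x^5 + 143360x^4 - 688128x^3 + 1835008x^2 - 2097152x. Since p(0) = det(-L) = 0, x divides p(x). By the matrix-tree theorem the graph has (1/8) * product of the nonzero eigenvalues = 262144 spanning trees.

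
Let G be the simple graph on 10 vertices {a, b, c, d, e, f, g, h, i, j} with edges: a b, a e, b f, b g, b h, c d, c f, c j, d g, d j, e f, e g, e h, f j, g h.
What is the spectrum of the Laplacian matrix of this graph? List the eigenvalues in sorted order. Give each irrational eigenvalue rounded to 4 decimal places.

Each diagonal entry of L is the vertex degree and each off-diagonal entry is -1 where an edge is present, 0 otherwise; in the order [a, b, c, d, e, f, g, h, i, j] the diagonal is [2, 4, 3, 3, 4, 4, 4, 3, 0, 3]. L is symmetric positive semidefinite, so every eigenvalue is real and nonnegative. The 2 zero eigenvalues correspond to the 2 connected components. The eigenvalues sum to 30, which equals trace(L) = 2|E|.

[0, 0, 0.9048, 2.1119, 3, 4, 4, 4.2139, 5.2910, 6.4784]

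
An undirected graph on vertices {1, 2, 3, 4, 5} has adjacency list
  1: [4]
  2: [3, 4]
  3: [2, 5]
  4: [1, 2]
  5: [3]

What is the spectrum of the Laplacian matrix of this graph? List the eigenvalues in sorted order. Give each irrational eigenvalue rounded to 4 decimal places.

Each diagonal entry of L is the vertex degree and each off-diagonal entry is -1 where an edge is present, 0 otherwise; in the order [1, 2, 3, 4, 5] the diagonal is [1, 2, 2, 2, 1]. L is symmetric positive semidefinite, so every eigenvalue is real and nonnegative. The single zero eigenvalue shows the graph is connected.

[0, 0.3820, 1.3820, 2.6180, 3.6180]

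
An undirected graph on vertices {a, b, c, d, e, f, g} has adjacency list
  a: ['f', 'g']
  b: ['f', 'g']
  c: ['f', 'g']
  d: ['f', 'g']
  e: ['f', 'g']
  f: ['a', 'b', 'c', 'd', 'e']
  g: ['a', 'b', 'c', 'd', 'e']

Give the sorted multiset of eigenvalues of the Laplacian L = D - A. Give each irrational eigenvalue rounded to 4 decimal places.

[0, 2, 2, 2, 2, 5, 7]

Reading degrees in the order [a, b, c, d, e, f, g] gives [2, 2, 2, 2, 2, 5, 5]; set D = diag(2, 2, 2, 2, 2, 5, 5) and form L = D - A. Diagonalising L (or applying a numerical eigensolver to the 7x7 matrix) gives the spectrum above. The single zero eigenvalue shows the graph is connected. The eigenvalues sum to 20, which equals trace(L) = 2|E|. The largest eigenvalue, 7, is at most the vertex count 7.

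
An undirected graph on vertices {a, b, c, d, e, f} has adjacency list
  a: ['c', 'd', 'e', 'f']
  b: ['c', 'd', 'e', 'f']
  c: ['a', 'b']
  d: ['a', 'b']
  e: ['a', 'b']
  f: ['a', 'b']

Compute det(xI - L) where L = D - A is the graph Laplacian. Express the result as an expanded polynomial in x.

Each diagonal entry of L is the vertex degree and each off-diagonal entry is -1 where an edge is present, 0 otherwise; in the order [a, b, c, d, e, f] the diagonal is [4, 4, 2, 2, 2, 2]. L has integer entries, so p(x) = det(xI - L) has integer coefficients. Expanding the determinant yields x^6 - 16x^5 + 96x^4 - 272x^3 + 368x^2 - 192x. The constant term is 0 because L is singular (the all-ones vector lies in its kernel). By the matrix-tree theorem the graph has (1/6) * product of the nonzero eigenvalues = 32 spanning trees.

x^6 - 16x^5 + 96x^4 - 272x^3 + 368x^2 - 192x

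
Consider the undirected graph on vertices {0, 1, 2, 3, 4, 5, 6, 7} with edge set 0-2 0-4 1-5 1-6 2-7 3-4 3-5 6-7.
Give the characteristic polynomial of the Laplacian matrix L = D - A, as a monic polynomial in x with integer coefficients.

With the vertex order [0, 1, 2, 3, 4, 5, 6, 7], the degrees are [2, 2, 2, 2, 2, 2, 2, 2], giving D = diag(2, 2, 2, 2, 2, 2, 2, 2) and L = D - A. Computing det(xI - L) by cofactor expansion (or equivalently via sum-over-permutations) gives x^8 - 16x^7 + 104x^6 - 352x^5 + 660x^4 - 672x^3 + 336x^2 - 64x. The coefficient of x^7 equals -trace(L) = -16, matching the sum of degrees. The eigenvalues sum to 16, which equals trace(L) = 2|E|.

x^8 - 16x^7 + 104x^6 - 352x^5 + 660x^4 - 672x^3 + 336x^2 - 64x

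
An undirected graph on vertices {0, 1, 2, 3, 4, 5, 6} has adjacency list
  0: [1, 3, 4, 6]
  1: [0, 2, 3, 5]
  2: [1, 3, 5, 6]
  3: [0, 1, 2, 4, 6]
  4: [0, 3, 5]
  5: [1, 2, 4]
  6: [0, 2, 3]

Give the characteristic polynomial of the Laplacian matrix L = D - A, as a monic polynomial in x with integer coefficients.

Each diagonal entry of L is the vertex degree and each off-diagonal entry is -1 where an edge is present, 0 otherwise; in the order [0, 1, 2, 3, 4, 5, 6] the diagonal is [4, 4, 4, 5, 3, 3, 3]. L has integer entries, so p(x) = det(xI - L) has integer coefficients. Expanding the determinant yields x^7 - 26x^6 + 275x^5 - 1512x^4 + 4551x^3 - 7102x^2 + 4487x. The coefficient of x^6 equals -trace(L) = -26, matching the sum of degrees. The largest eigenvalue, 6.3510, is at most the vertex count 7. The eigenvalues sum to 26, which equals trace(L) = 2|E|.

x^7 - 26x^6 + 275x^5 - 1512x^4 + 4551x^3 - 7102x^2 + 4487x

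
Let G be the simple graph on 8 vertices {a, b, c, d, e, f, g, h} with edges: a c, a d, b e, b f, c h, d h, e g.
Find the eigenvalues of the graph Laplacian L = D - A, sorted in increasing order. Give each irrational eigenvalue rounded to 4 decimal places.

Reading degrees in the order [a, b, c, d, e, f, g, h] gives [2, 2, 2, 2, 2, 1, 1, 2]; set D = diag(2, 2, 2, 2, 2, 1, 1, 2) and form L = D - A. The multiplicity of 0 as a Laplacian eigenvalue equals the number of connected components. The 2 zero eigenvalues correspond to the 2 connected components. The eigenvalues sum to 14, which equals trace(L) = 2|E|.

[0, 0, 0.5858, 2, 2, 2, 3.4142, 4]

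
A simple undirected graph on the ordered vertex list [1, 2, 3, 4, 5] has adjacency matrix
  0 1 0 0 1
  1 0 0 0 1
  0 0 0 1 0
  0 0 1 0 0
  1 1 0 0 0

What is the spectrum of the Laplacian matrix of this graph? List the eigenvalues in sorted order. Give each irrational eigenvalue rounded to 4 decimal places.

With the vertex order [1, 2, 3, 4, 5], the degrees are [2, 2, 1, 1, 2], giving D = diag(2, 2, 1, 1, 2) and L = D - A. Diagonalising L (or applying a numerical eigensolver to the 5x5 matrix) gives the spectrum above. The 2 zero eigenvalues correspond to the 2 connected components.

[0, 0, 2, 3, 3]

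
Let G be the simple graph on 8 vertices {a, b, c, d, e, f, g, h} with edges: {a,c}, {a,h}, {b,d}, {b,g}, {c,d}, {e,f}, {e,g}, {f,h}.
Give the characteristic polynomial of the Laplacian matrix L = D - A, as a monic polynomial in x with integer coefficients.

x^8 - 16x^7 + 104x^6 - 352x^5 + 660x^4 - 672x^3 + 336x^2 - 64x

With the vertex order [a, b, c, d, e, f, g, h], the degrees are [2, 2, 2, 2, 2, 2, 2, 2], giving D = diag(2, 2, 2, 2, 2, 2, 2, 2) and L = D - A. Computing det(xI - L) by cofactor expansion (or equivalently via sum-over-permutations) gives x^8 - 16x^7 + 104x^6 - 352x^5 + 660x^4 - 672x^3 + 336x^2 - 64x. Since p(0) = det(-L) = 0, x divides p(x). There is one zero in the spectrum, matching the 1 component.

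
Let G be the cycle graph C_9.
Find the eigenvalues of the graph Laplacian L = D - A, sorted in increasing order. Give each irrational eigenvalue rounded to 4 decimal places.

The graph has 9 vertices and degree multiset [2, 2, 2, 2, 2, 2, 2, 2, 2]; D is the diagonal matrix of degrees and L = D - A. Since every row of L sums to 0, the all-ones vector is in the kernel and 0 is an eigenvalue. The single zero eigenvalue shows the graph is connected. By the matrix-tree theorem the graph has (1/9) * product of the nonzero eigenvalues = 9 spanning trees. The largest eigenvalue, 3.8794, is at most the vertex count 9.

[0, 0.4679, 0.4679, 1.6527, 1.6527, 3, 3, 3.8794, 3.8794]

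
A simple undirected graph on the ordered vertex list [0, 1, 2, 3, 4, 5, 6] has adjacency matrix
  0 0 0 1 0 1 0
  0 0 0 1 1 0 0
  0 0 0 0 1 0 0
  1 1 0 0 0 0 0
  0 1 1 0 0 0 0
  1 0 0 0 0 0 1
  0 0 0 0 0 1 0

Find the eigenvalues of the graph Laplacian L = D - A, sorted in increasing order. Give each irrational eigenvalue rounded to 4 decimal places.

Reading degrees in the order [0, 1, 2, 3, 4, 5, 6] gives [2, 2, 1, 2, 2, 2, 1]; set D = diag(2, 2, 1, 2, 2, 2, 1) and form L = D - A. Since every row of L sums to 0, the all-ones vector is in the kernel and 0 is an eigenvalue. The single zero eigenvalue shows the graph is connected. There is one zero in the spectrum, matching the 1 component. The eigenvalues sum to 12, which equals trace(L) = 2|E|.

[0, 0.1981, 0.7530, 1.5550, 2.4450, 3.2470, 3.8019]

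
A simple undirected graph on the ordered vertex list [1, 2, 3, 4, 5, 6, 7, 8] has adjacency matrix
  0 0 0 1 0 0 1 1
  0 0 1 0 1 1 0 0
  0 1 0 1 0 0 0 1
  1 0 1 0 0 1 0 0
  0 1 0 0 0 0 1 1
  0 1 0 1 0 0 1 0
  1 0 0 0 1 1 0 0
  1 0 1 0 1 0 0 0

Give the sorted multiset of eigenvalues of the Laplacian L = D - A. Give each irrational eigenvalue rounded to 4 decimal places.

[0, 2, 2, 2, 4, 4, 4, 6]

Each diagonal entry of L is the vertex degree and each off-diagonal entry is -1 where an edge is present, 0 otherwise; in the order [1, 2, 3, 4, 5, 6, 7, 8] the diagonal is [3, 3, 3, 3, 3, 3, 3, 3]. The multiplicity of 0 as a Laplacian eigenvalue equals the number of connected components. The largest eigenvalue, 6, is at most the vertex count 8. The eigenvalues sum to 24, which equals trace(L) = 2|E|.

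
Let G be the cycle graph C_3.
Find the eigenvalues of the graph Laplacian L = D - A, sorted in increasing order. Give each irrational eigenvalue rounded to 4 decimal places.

[0, 3, 3]

The graph has 3 vertices and degree multiset [2, 2, 2]; D is the diagonal matrix of degrees and L = D - A. Since every row of L sums to 0, the all-ones vector is in the kernel and 0 is an eigenvalue. By the matrix-tree theorem the graph has (1/3) * product of the nonzero eigenvalues = 3 spanning trees. The largest eigenvalue, 3, is at most the vertex count 3.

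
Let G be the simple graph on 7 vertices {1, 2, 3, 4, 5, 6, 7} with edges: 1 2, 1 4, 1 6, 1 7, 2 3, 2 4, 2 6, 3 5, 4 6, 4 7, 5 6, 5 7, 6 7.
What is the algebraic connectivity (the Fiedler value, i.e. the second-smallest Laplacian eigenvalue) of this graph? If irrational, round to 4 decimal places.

Each diagonal entry of L is the vertex degree and each off-diagonal entry is -1 where an edge is present, 0 otherwise; in the order [1, 2, 3, 4, 5, 6, 7] the diagonal is [4, 4, 2, 4, 3, 5, 4]. The smallest Laplacian eigenvalue is always 0. The next one, lambda_2 = 1.6629, measures how hard the graph is to disconnect: larger values mean better connectivity.

1.6629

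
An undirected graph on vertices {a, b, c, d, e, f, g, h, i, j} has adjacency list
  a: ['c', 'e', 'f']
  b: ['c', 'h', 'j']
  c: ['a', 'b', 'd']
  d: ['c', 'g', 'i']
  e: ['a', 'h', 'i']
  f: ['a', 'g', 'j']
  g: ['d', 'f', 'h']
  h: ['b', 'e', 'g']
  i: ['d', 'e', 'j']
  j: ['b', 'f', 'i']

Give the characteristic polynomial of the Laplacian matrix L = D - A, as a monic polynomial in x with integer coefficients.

With the vertex order [a, b, c, d, e, f, g, h, i, j], the degrees are [3, 3, 3, 3, 3, 3, 3, 3, 3, 3], giving D = diag(3, 3, 3, 3, 3, 3, 3, 3, 3, 3) and L = D - A. L has integer entries, so p(x) = det(xI - L) has integer coefficients. Expanding the determinant yields x^10 - 30x^9 + 390x^8 - 2880x^7 + 13305x^6 - 39882x^5 + 77640x^4 - 94800x^3 + 66000x^2 - 20000x. Since p(0) = det(-L) = 0, x divides p(x).

x^10 - 30x^9 + 390x^8 - 2880x^7 + 13305x^6 - 39882x^5 + 77640x^4 - 94800x^3 + 66000x^2 - 20000x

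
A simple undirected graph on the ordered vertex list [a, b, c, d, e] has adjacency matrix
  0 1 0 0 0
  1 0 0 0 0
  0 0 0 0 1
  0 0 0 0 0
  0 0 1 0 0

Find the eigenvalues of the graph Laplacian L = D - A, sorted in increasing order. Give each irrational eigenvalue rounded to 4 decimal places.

Reading degrees in the order [a, b, c, d, e] gives [1, 1, 1, 0, 1]; set D = diag(1, 1, 1, 0, 1) and form L = D - A. The multiplicity of 0 as a Laplacian eigenvalue equals the number of connected components. The 3 zero eigenvalues correspond to the 3 connected components. There are 3 zeros in the spectrum, matching the 3 components.

[0, 0, 0, 2, 2]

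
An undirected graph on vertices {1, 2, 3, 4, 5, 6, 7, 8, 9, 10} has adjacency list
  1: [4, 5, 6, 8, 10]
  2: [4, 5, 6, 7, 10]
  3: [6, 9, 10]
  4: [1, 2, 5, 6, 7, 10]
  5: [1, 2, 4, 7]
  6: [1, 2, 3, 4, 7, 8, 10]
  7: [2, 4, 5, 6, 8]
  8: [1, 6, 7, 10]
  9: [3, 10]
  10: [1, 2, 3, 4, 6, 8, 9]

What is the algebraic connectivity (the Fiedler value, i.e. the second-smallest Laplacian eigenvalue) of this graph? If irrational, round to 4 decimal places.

Each diagonal entry of L is the vertex degree and each off-diagonal entry is -1 where an edge is present, 0 otherwise; in the order [1, 2, 3, 4, 5, 6, 7, 8, 9, 10] the diagonal is [5, 5, 3, 6, 4, 7, 5, 4, 2, 7]. Computing the eigenvalues of L and sorting gives [0, 1.3005, 3.2937, 3.6054, 4.6166, 5.1543, 6.1799, 7.2277, 8.2487, 8.3731]. The Fiedler value lambda_2 = 1.3005 is strictly positive, so the graph is connected. The eigenvalues sum to 48, which equals trace(L) = 2|E|. The largest eigenvalue, 8.3731, is at most the vertex count 10.

1.3005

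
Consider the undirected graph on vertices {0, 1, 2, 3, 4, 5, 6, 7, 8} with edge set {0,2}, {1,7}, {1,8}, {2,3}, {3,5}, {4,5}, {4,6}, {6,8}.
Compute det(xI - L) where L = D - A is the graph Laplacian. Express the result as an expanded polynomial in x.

x^9 - 16x^8 + 105x^7 - 364x^6 + 715x^5 - 792x^4 + 462x^3 - 120x^2 + 9x

Reading degrees in the order [0, 1, 2, 3, 4, 5, 6, 7, 8] gives [1, 2, 2, 2, 2, 2, 2, 1, 2]; set D = diag(1, 2, 2, 2, 2, 2, 2, 1, 2) and form L = D - A. Computing det(xI - L) by cofactor expansion (or equivalently via sum-over-permutations) gives x^9 - 16x^8 + 105x^7 - 364x^6 + 715x^5 - 792x^4 + 462x^3 - 120x^2 + 9x. Since p(0) = det(-L) = 0, x divides p(x). The eigenvalues sum to 16, which equals trace(L) = 2|E|.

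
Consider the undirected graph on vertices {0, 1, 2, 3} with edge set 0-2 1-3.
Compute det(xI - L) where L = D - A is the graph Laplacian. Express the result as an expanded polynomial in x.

Each diagonal entry of L is the vertex degree and each off-diagonal entry is -1 where an edge is present, 0 otherwise; in the order [0, 1, 2, 3] the diagonal is [1, 1, 1, 1]. Computing det(xI - L) by cofactor expansion (or equivalently via sum-over-permutations) gives x^4 - 4x^3 + 4x^2. The coefficient of x^3 equals -trace(L) = -4, matching the sum of degrees. There are 2 zeros in the spectrum, matching the 2 components.

x^4 - 4x^3 + 4x^2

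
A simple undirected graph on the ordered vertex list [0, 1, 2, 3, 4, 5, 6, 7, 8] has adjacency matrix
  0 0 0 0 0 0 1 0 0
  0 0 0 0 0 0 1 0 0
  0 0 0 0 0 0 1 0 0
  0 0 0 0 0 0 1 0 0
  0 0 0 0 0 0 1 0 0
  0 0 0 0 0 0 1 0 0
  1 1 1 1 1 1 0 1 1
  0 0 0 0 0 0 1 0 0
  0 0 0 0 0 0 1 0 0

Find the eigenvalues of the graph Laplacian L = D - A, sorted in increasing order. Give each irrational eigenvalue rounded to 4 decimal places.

[0, 1, 1, 1, 1, 1, 1, 1, 9]

Each diagonal entry of L is the vertex degree and each off-diagonal entry is -1 where an edge is present, 0 otherwise; in the order [0, 1, 2, 3, 4, 5, 6, 7, 8] the diagonal is [1, 1, 1, 1, 1, 1, 8, 1, 1]. The multiplicity of 0 as a Laplacian eigenvalue equals the number of connected components. The single zero eigenvalue shows the graph is connected. The largest eigenvalue, 9, is at most the vertex count 9.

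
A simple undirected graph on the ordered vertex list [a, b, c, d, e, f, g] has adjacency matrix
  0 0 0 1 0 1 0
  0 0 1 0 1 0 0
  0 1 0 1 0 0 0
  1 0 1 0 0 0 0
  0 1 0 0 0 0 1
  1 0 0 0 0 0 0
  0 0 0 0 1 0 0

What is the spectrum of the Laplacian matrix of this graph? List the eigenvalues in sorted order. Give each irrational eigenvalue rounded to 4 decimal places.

[0, 0.1981, 0.7530, 1.5550, 2.4450, 3.2470, 3.8019]

Reading degrees in the order [a, b, c, d, e, f, g] gives [2, 2, 2, 2, 2, 1, 1]; set D = diag(2, 2, 2, 2, 2, 1, 1) and form L = D - A. Diagonalising L (or applying a numerical eigensolver to the 7x7 matrix) gives the spectrum above. The single zero eigenvalue shows the graph is connected. There is one zero in the spectrum, matching the 1 component. The largest eigenvalue, 3.8019, is at most the vertex count 7.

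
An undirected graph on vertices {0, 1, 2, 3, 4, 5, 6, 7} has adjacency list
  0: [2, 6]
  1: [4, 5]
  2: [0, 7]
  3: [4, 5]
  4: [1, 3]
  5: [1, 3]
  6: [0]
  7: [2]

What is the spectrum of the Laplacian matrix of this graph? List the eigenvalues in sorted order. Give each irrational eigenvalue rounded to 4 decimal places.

[0, 0, 0.5858, 2, 2, 2, 3.4142, 4]

Reading degrees in the order [0, 1, 2, 3, 4, 5, 6, 7] gives [2, 2, 2, 2, 2, 2, 1, 1]; set D = diag(2, 2, 2, 2, 2, 2, 1, 1) and form L = D - A. Diagonalising L (or applying a numerical eigensolver to the 8x8 matrix) gives the spectrum above. The 2 zero eigenvalues correspond to the 2 connected components. The largest eigenvalue, 4, is at most the vertex count 8. The eigenvalues sum to 14, which equals trace(L) = 2|E|.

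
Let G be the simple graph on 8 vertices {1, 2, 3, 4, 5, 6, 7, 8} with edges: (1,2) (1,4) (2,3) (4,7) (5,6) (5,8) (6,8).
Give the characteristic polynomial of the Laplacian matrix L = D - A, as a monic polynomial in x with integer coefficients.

x^8 - 14x^7 + 78x^6 - 218x^5 + 314x^4 - 210x^3 + 45x^2

Each diagonal entry of L is the vertex degree and each off-diagonal entry is -1 where an edge is present, 0 otherwise; in the order [1, 2, 3, 4, 5, 6, 7, 8] the diagonal is [2, 2, 1, 2, 2, 2, 1, 2]. L has integer entries, so p(x) = det(xI - L) has integer coefficients. Expanding the determinant yields x^8 - 14x^7 + 78x^6 - 218x^5 + 314x^4 - 210x^3 + 45x^2. Since p(0) = det(-L) = 0, x divides p(x). The largest eigenvalue, 3.6180, is at most the vertex count 8. The eigenvalues sum to 14, which equals trace(L) = 2|E|.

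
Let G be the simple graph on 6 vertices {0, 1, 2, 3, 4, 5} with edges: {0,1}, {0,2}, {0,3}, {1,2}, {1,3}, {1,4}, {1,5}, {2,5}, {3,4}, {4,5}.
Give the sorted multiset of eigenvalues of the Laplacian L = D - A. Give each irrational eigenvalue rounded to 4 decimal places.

[0, 2.3820, 2.3820, 4.6180, 4.6180, 6]

Reading degrees in the order [0, 1, 2, 3, 4, 5] gives [3, 5, 3, 3, 3, 3]; set D = diag(3, 5, 3, 3, 3, 3) and form L = D - A. L is symmetric positive semidefinite, so every eigenvalue is real and nonnegative. By the matrix-tree theorem the graph has (1/6) * product of the nonzero eigenvalues = 121 spanning trees.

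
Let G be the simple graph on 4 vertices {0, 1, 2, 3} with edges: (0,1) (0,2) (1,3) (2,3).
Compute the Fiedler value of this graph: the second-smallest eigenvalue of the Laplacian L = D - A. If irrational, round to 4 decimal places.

With the vertex order [0, 1, 2, 3], the degrees are [2, 2, 2, 2], giving D = diag(2, 2, 2, 2) and L = D - A. The smallest Laplacian eigenvalue is always 0. The next one, lambda_2 = 2, measures how hard the graph is to disconnect: larger values mean better connectivity.

2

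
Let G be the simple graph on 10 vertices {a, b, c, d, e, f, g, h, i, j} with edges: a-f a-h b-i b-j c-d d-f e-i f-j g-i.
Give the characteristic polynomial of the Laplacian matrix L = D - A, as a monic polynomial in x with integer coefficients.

Each diagonal entry of L is the vertex degree and each off-diagonal entry is -1 where an edge is present, 0 otherwise; in the order [a, b, c, d, e, f, g, h, i, j] the diagonal is [2, 2, 1, 2, 1, 3, 1, 1, 3, 2]. Computing det(xI - L) by cofactor expansion (or equivalently via sum-over-permutations) gives x^10 - 18x^9 + 134x^8 - 536x^7 + 1254x^6 - 1752x^5 + 1433x^4 - 644x^3 + 138x^2 - 10x. Since p(0) = det(-L) = 0, x divides p(x).

x^10 - 18x^9 + 134x^8 - 536x^7 + 1254x^6 - 1752x^5 + 1433x^4 - 644x^3 + 138x^2 - 10x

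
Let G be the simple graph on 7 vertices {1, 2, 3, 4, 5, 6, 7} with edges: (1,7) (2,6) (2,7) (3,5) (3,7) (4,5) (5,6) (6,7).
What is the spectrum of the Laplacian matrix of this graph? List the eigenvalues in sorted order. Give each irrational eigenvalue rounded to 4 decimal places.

With the vertex order [1, 2, 3, 4, 5, 6, 7], the degrees are [1, 2, 2, 1, 3, 3, 4], giving D = diag(1, 2, 2, 1, 3, 3, 4) and L = D - A. The multiplicity of 0 as a Laplacian eigenvalue equals the number of connected components. The single zero eigenvalue shows the graph is connected. The largest eigenvalue, 5.3632, is at most the vertex count 7. By the matrix-tree theorem the graph has (1/7) * product of the nonzero eigenvalues = 11 spanning trees.

[0, 0.5926, 1.1255, 1.6855, 3.0609, 4.1723, 5.3632]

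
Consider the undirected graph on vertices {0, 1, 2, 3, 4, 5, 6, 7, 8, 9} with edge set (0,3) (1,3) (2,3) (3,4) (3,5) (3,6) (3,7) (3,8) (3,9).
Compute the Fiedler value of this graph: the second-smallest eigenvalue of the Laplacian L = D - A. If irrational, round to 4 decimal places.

1

Each diagonal entry of L is the vertex degree and each off-diagonal entry is -1 where an edge is present, 0 otherwise; in the order [0, 1, 2, 3, 4, 5, 6, 7, 8, 9] the diagonal is [1, 1, 1, 9, 1, 1, 1, 1, 1, 1]. Computing the eigenvalues of L and sorting gives [0, 1, 1, 1, 1, 1, 1, 1, 1, 10]. The Fiedler value lambda_2 = 1 is strictly positive, so the graph is connected. There is one zero in the spectrum, matching the 1 component.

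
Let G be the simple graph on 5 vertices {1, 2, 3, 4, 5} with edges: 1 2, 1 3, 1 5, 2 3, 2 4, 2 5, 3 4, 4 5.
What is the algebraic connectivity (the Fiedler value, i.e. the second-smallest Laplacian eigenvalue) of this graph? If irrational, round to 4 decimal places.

3

Each diagonal entry of L is the vertex degree and each off-diagonal entry is -1 where an edge is present, 0 otherwise; in the order [1, 2, 3, 4, 5] the diagonal is [3, 4, 3, 3, 3]. Computing the eigenvalues of L and sorting gives [0, 3, 3, 5, 5]. The Fiedler value lambda_2 = 3 is strictly positive, so the graph is connected. By the matrix-tree theorem the graph has (1/5) * product of the nonzero eigenvalues = 45 spanning trees.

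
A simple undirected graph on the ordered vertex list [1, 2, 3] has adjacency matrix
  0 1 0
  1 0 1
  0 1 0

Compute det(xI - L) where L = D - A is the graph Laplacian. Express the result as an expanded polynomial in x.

x^3 - 4x^2 + 3x

Reading degrees in the order [1, 2, 3] gives [1, 2, 1]; set D = diag(1, 2, 1) and form L = D - A. The eigenvalues of L are [0, 1, 3]; the characteristic polynomial is the product of (x - lambda_i), which multiplies out to x^3 - 4x^2 + 3x. The constant term is 0 because L is singular (the all-ones vector lies in its kernel). There is one zero in the spectrum, matching the 1 component.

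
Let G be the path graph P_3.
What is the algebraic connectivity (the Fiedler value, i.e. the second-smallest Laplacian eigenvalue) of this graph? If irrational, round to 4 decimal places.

The graph has 3 vertices and degree multiset [2, 1, 1]; D is the diagonal matrix of degrees and L = D - A. The smallest Laplacian eigenvalue is always 0. The next one, lambda_2 = 1, measures how hard the graph is to disconnect: larger values mean better connectivity. By the matrix-tree theorem the graph has (1/3) * product of the nonzero eigenvalues = 1 spanning tree.

1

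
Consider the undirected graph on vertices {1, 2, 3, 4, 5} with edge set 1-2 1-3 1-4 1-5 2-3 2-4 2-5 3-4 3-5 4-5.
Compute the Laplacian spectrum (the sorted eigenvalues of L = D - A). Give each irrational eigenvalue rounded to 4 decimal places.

Each diagonal entry of L is the vertex degree and each off-diagonal entry is -1 where an edge is present, 0 otherwise; in the order [1, 2, 3, 4, 5] the diagonal is [4, 4, 4, 4, 4]. L is symmetric positive semidefinite, so every eigenvalue is real and nonnegative. The single zero eigenvalue shows the graph is connected.

[0, 5, 5, 5, 5]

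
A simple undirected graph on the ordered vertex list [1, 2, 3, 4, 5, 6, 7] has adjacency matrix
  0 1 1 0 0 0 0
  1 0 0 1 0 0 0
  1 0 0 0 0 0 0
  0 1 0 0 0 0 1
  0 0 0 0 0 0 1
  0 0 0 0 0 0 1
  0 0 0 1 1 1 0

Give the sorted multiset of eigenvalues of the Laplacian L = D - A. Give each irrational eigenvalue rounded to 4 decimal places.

[0, 0.2254, 1, 1, 2.1859, 3.3604, 4.2283]

With the vertex order [1, 2, 3, 4, 5, 6, 7], the degrees are [2, 2, 1, 2, 1, 1, 3], giving D = diag(2, 2, 1, 2, 1, 1, 3) and L = D - A. The multiplicity of 0 as a Laplacian eigenvalue equals the number of connected components. The single zero eigenvalue shows the graph is connected. The eigenvalues sum to 12, which equals trace(L) = 2|E|.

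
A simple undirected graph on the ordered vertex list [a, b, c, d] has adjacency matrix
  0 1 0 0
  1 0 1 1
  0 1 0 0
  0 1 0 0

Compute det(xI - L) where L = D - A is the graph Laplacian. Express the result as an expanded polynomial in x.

x^4 - 6x^3 + 9x^2 - 4x

Each diagonal entry of L is the vertex degree and each off-diagonal entry is -1 where an edge is present, 0 otherwise; in the order [a, b, c, d] the diagonal is [1, 3, 1, 1]. The eigenvalues of L are [0, 1, 1, 4]; the characteristic polynomial is the product of (x - lambda_i), which multiplies out to x^4 - 6x^3 + 9x^2 - 4x. The constant term is 0 because L is singular (the all-ones vector lies in its kernel). The eigenvalues sum to 6, which equals trace(L) = 2|E|.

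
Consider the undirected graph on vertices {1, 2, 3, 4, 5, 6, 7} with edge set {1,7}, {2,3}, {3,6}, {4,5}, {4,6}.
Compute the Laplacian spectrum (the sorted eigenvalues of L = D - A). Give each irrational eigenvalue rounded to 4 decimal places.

[0, 0, 0.3820, 1.3820, 2, 2.6180, 3.6180]

Each diagonal entry of L is the vertex degree and each off-diagonal entry is -1 where an edge is present, 0 otherwise; in the order [1, 2, 3, 4, 5, 6, 7] the diagonal is [1, 1, 2, 2, 1, 2, 1]. Diagonalising L (or applying a numerical eigensolver to the 7x7 matrix) gives the spectrum above. The 2 zero eigenvalues correspond to the 2 connected components. There are 2 zeros in the spectrum, matching the 2 components.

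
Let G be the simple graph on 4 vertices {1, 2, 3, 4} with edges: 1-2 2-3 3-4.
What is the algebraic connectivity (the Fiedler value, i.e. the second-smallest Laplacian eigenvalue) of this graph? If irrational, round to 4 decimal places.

0.5858

Each diagonal entry of L is the vertex degree and each off-diagonal entry is -1 where an edge is present, 0 otherwise; in the order [1, 2, 3, 4] the diagonal is [1, 2, 2, 1]. Computing the eigenvalues of L and sorting gives [0, 0.5858, 2, 3.4142]. The Fiedler value lambda_2 = 0.5858 is strictly positive, so the graph is connected. The eigenvalues sum to 6, which equals trace(L) = 2|E|. There is one zero in the spectrum, matching the 1 component.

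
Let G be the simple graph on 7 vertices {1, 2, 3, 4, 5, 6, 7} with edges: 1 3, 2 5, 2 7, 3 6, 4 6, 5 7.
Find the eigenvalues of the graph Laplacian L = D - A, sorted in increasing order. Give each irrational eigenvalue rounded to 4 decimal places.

Each diagonal entry of L is the vertex degree and each off-diagonal entry is -1 where an edge is present, 0 otherwise; in the order [1, 2, 3, 4, 5, 6, 7] the diagonal is [1, 2, 2, 1, 2, 2, 2]. L is symmetric positive semidefinite, so every eigenvalue is real and nonnegative. The 2 zero eigenvalues correspond to the 2 connected components. The largest eigenvalue, 3.4142, is at most the vertex count 7.

[0, 0, 0.5858, 2, 3, 3, 3.4142]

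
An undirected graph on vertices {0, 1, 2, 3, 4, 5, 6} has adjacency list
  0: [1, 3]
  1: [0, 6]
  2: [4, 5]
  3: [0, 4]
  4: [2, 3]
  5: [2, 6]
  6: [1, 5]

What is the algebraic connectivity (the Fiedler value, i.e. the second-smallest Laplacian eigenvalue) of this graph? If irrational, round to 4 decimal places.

0.7530

Reading degrees in the order [0, 1, 2, 3, 4, 5, 6] gives [2, 2, 2, 2, 2, 2, 2]; set D = diag(2, 2, 2, 2, 2, 2, 2) and form L = D - A. The smallest Laplacian eigenvalue is always 0. The next one, lambda_2 = 0.7530, measures how hard the graph is to disconnect: larger values mean better connectivity.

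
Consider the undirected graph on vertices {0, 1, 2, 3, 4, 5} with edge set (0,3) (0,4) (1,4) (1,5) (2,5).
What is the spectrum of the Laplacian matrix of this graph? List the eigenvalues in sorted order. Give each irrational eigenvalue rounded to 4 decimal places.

[0, 0.2679, 1, 2, 3, 3.7321]

Each diagonal entry of L is the vertex degree and each off-diagonal entry is -1 where an edge is present, 0 otherwise; in the order [0, 1, 2, 3, 4, 5] the diagonal is [2, 2, 1, 1, 2, 2]. Diagonalising L (or applying a numerical eigensolver to the 6x6 matrix) gives the spectrum above.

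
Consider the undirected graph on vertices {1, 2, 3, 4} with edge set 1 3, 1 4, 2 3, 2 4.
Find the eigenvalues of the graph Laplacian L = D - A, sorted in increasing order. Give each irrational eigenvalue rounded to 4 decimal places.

[0, 2, 2, 4]

With the vertex order [1, 2, 3, 4], the degrees are [2, 2, 2, 2], giving D = diag(2, 2, 2, 2) and L = D - A. L is symmetric positive semidefinite, so every eigenvalue is real and nonnegative. There is one zero in the spectrum, matching the 1 component.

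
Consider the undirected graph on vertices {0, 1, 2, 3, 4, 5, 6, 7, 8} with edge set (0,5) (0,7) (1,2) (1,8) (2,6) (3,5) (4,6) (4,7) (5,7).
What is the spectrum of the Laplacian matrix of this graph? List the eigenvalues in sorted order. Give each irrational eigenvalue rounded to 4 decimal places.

With the vertex order [0, 1, 2, 3, 4, 5, 6, 7, 8], the degrees are [2, 2, 2, 1, 2, 3, 2, 3, 1], giving D = diag(2, 2, 2, 1, 2, 3, 2, 3, 1) and L = D - A. Since every row of L sums to 0, the all-ones vector is in the kernel and 0 is an eigenvalue. The single zero eigenvalue shows the graph is connected. The largest eigenvalue, 4.4213, is at most the vertex count 9. By the matrix-tree theorem the graph has (1/9) * product of the nonzero eigenvalues = 3 spanning trees.

[0, 0.1417, 0.6365, 1.1130, 1.7024, 2.6849, 3.5174, 3.7828, 4.4213]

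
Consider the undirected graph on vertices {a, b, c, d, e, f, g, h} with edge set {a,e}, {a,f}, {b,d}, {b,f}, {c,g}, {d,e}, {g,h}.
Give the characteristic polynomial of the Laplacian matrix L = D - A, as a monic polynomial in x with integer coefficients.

x^8 - 14x^7 + 78x^6 - 220x^5 + 330x^4 - 250x^3 + 75x^2

Each diagonal entry of L is the vertex degree and each off-diagonal entry is -1 where an edge is present, 0 otherwise; in the order [a, b, c, d, e, f, g, h] the diagonal is [2, 2, 1, 2, 2, 2, 2, 1]. Computing det(xI - L) by cofactor expansion (or equivalently via sum-over-permutations) gives x^8 - 14x^7 + 78x^6 - 220x^5 + 330x^4 - 250x^3 + 75x^2. The coefficient of x^7 equals -trace(L) = -14, matching the sum of degrees. There are 2 zeros in the spectrum, matching the 2 components. The largest eigenvalue, 3.6180, is at most the vertex count 8.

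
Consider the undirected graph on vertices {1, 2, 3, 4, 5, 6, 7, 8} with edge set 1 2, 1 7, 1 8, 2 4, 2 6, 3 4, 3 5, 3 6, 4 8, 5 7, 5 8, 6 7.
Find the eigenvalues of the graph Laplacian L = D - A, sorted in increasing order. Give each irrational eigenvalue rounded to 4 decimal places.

[0, 2, 2, 2, 4, 4, 4, 6]

Reading degrees in the order [1, 2, 3, 4, 5, 6, 7, 8] gives [3, 3, 3, 3, 3, 3, 3, 3]; set D = diag(3, 3, 3, 3, 3, 3, 3, 3) and form L = D - A. Since every row of L sums to 0, the all-ones vector is in the kernel and 0 is an eigenvalue. The single zero eigenvalue shows the graph is connected.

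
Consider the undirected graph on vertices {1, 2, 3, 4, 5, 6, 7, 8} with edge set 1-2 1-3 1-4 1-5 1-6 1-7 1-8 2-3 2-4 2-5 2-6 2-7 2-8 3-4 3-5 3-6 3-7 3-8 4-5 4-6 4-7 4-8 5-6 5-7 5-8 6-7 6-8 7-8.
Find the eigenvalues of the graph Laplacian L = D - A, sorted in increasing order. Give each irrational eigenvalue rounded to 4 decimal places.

Reading degrees in the order [1, 2, 3, 4, 5, 6, 7, 8] gives [7, 7, 7, 7, 7, 7, 7, 7]; set D = diag(7, 7, 7, 7, 7, 7, 7, 7) and form L = D - A. The multiplicity of 0 as a Laplacian eigenvalue equals the number of connected components. The largest eigenvalue, 8, is at most the vertex count 8.

[0, 8, 8, 8, 8, 8, 8, 8]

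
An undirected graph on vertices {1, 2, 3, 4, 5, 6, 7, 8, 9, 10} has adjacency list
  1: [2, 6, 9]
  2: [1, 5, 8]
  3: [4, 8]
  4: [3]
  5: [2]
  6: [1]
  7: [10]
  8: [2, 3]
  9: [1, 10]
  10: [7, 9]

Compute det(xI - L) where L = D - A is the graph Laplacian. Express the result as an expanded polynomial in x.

x^10 - 18x^9 + 134x^8 - 536x^7 + 1253x^6 - 1746x^5 + 1420x^4 - 632x^3 + 135x^2 - 10x

With the vertex order [1, 2, 3, 4, 5, 6, 7, 8, 9, 10], the degrees are [3, 3, 2, 1, 1, 1, 1, 2, 2, 2], giving D = diag(3, 3, 2, 1, 1, 1, 1, 2, 2, 2) and L = D - A. L has integer entries, so p(x) = det(xI - L) has integer coefficients. Expanding the determinant yields x^10 - 18x^9 + 134x^8 - 536x^7 + 1253x^6 - 1746x^5 + 1420x^4 - 632x^3 + 135x^2 - 10x. Since p(0) = det(-L) = 0, x divides p(x). There is one zero in the spectrum, matching the 1 component.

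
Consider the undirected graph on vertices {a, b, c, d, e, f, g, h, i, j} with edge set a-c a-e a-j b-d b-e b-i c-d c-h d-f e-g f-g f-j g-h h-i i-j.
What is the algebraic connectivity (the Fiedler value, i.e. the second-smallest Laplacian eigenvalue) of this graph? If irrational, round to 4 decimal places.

2

Reading degrees in the order [a, b, c, d, e, f, g, h, i, j] gives [3, 3, 3, 3, 3, 3, 3, 3, 3, 3]; set D = diag(3, 3, 3, 3, 3, 3, 3, 3, 3, 3) and form L = D - A. Computing the eigenvalues of L and sorting gives [0, 2, 2, 2, 2, 2, 5, 5, 5, 5]. The Fiedler value lambda_2 = 2 is strictly positive, so the graph is connected.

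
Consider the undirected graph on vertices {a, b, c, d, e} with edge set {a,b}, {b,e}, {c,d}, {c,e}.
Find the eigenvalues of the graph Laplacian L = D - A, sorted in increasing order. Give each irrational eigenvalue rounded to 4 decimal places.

Reading degrees in the order [a, b, c, d, e] gives [1, 2, 2, 1, 2]; set D = diag(1, 2, 2, 1, 2) and form L = D - A. L is symmetric positive semidefinite, so every eigenvalue is real and nonnegative. By the matrix-tree theorem the graph has (1/5) * product of the nonzero eigenvalues = 1 spanning tree.

[0, 0.3820, 1.3820, 2.6180, 3.6180]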